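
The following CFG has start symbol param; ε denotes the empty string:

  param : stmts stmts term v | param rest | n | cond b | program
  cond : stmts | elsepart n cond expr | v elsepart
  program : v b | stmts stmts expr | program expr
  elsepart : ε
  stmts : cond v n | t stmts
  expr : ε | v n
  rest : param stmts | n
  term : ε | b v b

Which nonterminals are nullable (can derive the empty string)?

Directly nullable (have an ε-production): elsepart, expr, term.
No other nonterminal has a production whose RHS symbols are all nullable.

{ elsepart, expr, term }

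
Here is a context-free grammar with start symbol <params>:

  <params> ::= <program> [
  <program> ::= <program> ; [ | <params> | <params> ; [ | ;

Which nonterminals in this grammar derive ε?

No nonterminal has an empty production or an RHS whose symbols are all nullable.

{ } (none)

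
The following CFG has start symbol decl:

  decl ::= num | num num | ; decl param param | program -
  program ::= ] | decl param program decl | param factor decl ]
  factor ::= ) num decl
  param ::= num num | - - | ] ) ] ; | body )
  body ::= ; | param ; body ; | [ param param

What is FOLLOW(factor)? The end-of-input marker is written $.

In program ::= param factor decl ]: add FIRST(decl ]) = { -, ;, [, ], num }.
Union: FOLLOW(factor) = { -, ;, [, ], num }.

{ -, ;, [, ], num }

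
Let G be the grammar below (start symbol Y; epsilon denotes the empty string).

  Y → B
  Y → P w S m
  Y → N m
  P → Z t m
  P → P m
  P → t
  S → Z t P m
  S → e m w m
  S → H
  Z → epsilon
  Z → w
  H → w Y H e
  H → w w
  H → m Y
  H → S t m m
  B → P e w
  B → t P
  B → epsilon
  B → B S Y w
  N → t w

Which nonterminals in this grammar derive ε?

Directly nullable (have an epsilon-production): Z, B.
Y → B with every symbol nullable, so Y is nullable.
No other nonterminal has a production whose RHS symbols are all nullable.

{ B, Y, Z }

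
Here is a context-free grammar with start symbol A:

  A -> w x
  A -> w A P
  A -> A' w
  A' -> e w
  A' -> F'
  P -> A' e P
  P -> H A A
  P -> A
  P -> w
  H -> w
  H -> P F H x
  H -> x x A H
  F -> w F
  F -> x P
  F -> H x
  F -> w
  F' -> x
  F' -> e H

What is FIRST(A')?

A' -> e w contributes {e}.
From A' -> F': add FIRST(F') = { e, x }.
Union: FIRST(A') = { e, x }.

{ e, x }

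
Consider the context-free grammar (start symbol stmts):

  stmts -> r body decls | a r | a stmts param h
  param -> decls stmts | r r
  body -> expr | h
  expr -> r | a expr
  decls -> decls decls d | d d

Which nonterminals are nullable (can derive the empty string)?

{ } (none)

No nonterminal has an empty production or an RHS whose symbols are all nullable.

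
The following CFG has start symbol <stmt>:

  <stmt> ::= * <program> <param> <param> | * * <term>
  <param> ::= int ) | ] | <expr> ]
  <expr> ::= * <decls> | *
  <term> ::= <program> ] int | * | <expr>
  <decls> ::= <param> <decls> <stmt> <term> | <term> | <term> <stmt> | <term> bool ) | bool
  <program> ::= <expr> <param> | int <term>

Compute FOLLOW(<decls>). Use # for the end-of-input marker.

In <expr> ::= * <decls>: <decls> is at the end, add FOLLOW(<expr>) = { #, *, ], bool, int }.
In <decls> ::= <param> <decls> <stmt> <term>: add FIRST(<stmt> <term>) = { * }.
Union: FOLLOW(<decls>) = { #, *, ], bool, int }.

{ #, *, ], bool, int }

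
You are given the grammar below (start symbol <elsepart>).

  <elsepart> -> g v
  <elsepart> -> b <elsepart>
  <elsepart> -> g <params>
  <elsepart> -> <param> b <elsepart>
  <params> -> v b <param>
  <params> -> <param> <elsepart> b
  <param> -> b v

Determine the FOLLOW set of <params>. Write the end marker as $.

In <elsepart> -> g <params>: <params> is at the end, add FOLLOW(<elsepart>) = { $, b }.
Union: FOLLOW(<params>) = { $, b }.

{ $, b }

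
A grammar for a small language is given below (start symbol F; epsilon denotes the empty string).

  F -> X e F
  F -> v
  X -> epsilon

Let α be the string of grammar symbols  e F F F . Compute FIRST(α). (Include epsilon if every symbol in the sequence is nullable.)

{ e }

e is a terminal; add {e} and stop.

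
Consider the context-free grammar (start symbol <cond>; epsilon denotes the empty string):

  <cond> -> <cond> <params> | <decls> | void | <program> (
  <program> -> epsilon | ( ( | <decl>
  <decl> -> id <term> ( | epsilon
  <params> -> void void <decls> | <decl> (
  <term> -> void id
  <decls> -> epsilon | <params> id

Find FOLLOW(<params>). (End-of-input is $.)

In <cond> -> <cond> <params>: <params> is at the end, add FOLLOW(<cond>) = { $, (, id, void }.
In <decls> -> <params> id: add FIRST(id) = { id }.
Union: FOLLOW(<params>) = { $, (, id, void }.

{ $, (, id, void }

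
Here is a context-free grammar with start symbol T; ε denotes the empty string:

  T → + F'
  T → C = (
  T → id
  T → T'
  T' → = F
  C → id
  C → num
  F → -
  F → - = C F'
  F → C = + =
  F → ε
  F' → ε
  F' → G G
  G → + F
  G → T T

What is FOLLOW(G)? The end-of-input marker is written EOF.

In F' → G G: add FIRST(G) = { +, =, id, num }.
In F' → G G: G is at the end, add FOLLOW(F') = { EOF, +, =, id, num }.
Union: FOLLOW(G) = { EOF, +, =, id, num }.

{ EOF, +, =, id, num }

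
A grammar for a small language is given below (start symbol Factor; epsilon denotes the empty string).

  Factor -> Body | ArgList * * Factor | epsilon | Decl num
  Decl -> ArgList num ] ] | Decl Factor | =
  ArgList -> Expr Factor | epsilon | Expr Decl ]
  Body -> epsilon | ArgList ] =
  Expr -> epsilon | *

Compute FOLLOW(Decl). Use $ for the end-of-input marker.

{ *, =, ], num }

In Factor -> Decl num: add FIRST(num) = { num }.
In Decl -> Decl Factor: add FIRST(Factor)\{epsilon} = { *, =, ], num }.
  Since Factor is nullable, also add FOLLOW(Decl) = { *, =, ], num }.
In ArgList -> Expr Decl ]: add FIRST(]) = { ] }.
Union: FOLLOW(Decl) = { *, =, ], num }.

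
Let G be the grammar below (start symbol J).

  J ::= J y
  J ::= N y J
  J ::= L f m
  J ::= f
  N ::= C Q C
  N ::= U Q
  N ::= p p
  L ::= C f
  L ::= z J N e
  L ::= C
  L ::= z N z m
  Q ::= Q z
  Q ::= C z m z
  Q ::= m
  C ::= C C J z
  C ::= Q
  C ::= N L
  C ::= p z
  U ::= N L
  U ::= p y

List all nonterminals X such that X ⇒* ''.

{ } (none)

No nonterminal has an empty production or an RHS whose symbols are all nullable.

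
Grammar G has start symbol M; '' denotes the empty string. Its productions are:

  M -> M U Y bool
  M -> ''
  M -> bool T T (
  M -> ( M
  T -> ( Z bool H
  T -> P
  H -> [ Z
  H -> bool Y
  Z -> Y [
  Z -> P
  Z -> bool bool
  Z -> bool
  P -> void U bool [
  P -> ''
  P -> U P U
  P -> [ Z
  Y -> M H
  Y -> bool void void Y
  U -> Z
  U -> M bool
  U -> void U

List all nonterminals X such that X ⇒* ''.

Directly nullable (have an ''-production): M, P.
U -> Z with every symbol nullable, so U is nullable.
T -> P with every symbol nullable, so T is nullable.
Z -> P with every symbol nullable, so Z is nullable.
No other nonterminal has a production whose RHS symbols are all nullable.

{ M, P, T, U, Z }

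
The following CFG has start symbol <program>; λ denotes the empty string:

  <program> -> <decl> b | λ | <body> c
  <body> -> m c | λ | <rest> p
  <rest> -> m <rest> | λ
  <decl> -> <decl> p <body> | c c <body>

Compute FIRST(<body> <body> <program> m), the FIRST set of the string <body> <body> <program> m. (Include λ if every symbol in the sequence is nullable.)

Add FIRST(<body>)\{λ} = { m, p }; <body> is nullable, continue.
Add FIRST(<body>)\{λ} = { m, p }; <body> is nullable, continue.
Add FIRST(<program>)\{λ} = { c, m, p }; <program> is nullable, continue.
m is a terminal; add {m} and stop.

{ c, m, p }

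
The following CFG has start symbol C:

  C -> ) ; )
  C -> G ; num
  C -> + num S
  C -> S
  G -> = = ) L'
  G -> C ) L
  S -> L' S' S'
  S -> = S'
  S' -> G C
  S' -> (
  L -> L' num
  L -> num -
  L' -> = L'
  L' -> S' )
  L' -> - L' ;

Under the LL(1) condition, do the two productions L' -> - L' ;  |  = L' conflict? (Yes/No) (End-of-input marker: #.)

No

FIRST(- L' ;) = { - } and FIRST(= L') = { = }.
The FIRST sets are disjoint and neither alternative is nullable — no conflict.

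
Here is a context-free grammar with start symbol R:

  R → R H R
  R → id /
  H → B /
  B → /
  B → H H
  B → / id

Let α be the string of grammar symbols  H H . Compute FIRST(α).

{ / }

Add FIRST(H) = { / }; H is not nullable, stop.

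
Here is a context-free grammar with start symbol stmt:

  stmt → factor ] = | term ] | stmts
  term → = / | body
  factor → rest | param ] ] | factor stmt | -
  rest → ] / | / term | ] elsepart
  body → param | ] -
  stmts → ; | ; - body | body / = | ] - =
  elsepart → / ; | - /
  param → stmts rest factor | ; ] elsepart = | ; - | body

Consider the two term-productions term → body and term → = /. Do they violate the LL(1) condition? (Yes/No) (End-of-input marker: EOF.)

FIRST(body) = { ;, ] } and FIRST(= /) = { = }.
The FIRST sets are disjoint and neither alternative is nullable — no conflict.

No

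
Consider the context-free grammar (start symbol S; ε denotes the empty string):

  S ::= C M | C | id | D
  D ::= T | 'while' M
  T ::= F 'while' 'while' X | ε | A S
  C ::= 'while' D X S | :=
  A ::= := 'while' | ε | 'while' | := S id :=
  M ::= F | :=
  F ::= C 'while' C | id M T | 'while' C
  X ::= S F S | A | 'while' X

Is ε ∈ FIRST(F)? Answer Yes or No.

No

Nullable nonterminals: A, D, S, T, X.
No production of F has an RHS whose symbols are all nullable, so F is not nullable.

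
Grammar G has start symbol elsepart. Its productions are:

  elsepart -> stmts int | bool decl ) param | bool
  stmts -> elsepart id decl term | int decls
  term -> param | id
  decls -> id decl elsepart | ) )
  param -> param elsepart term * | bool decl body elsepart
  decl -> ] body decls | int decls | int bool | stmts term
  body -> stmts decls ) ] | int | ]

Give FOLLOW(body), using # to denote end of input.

{ ), bool, id, int }

In param -> bool decl body elsepart: add FIRST(elsepart) = { bool, int }.
In decl -> ] body decls: add FIRST(decls) = { ), id }.
Union: FOLLOW(body) = { ), bool, id, int }.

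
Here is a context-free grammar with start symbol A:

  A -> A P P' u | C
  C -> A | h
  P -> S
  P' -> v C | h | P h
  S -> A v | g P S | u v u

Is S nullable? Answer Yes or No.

No nonterminal in this grammar is nullable.
No production of S has an RHS whose symbols are all nullable, so S is not nullable.

No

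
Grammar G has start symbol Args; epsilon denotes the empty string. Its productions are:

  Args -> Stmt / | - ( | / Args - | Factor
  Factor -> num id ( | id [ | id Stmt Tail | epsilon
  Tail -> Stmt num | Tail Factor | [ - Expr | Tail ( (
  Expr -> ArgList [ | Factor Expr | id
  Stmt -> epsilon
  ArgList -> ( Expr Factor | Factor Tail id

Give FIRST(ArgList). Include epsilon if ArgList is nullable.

ArgList -> ( Expr Factor contributes {(}.
From ArgList -> Factor Tail id: Factor nullable, take FIRST(Factor) ∪ FIRST(Tail) = { [, id, num }.
Union: FIRST(ArgList) = { (, [, id, num }.

{ (, [, id, num }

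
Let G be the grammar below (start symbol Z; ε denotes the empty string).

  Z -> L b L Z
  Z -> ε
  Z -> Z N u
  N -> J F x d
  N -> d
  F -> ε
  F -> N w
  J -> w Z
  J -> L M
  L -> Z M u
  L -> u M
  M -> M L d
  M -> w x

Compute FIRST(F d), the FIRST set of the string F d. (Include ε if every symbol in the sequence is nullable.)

Add FIRST(F)\{ε} = { d, u, w }; F is nullable, continue.
d is a terminal; add {d} and stop.

{ d, u, w }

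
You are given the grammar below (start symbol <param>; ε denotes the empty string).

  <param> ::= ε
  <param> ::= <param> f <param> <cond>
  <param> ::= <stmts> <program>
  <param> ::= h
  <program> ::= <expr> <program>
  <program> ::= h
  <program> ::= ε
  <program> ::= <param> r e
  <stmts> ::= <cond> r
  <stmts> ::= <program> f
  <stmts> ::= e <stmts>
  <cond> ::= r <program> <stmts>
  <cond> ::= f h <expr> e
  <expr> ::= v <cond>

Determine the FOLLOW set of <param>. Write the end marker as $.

<param> is the start symbol, so $ ∈ FOLLOW(<param>).
In <param> ::= <param> f <param> <cond>: add FIRST(f <param> <cond>) = { f }.
In <param> ::= <param> f <param> <cond>: add FIRST(<cond>) = { f, r }.
In <program> ::= <param> r e: add FIRST(r e) = { r }.
Union: FOLLOW(<param>) = { $, f, r }.

{ $, f, r }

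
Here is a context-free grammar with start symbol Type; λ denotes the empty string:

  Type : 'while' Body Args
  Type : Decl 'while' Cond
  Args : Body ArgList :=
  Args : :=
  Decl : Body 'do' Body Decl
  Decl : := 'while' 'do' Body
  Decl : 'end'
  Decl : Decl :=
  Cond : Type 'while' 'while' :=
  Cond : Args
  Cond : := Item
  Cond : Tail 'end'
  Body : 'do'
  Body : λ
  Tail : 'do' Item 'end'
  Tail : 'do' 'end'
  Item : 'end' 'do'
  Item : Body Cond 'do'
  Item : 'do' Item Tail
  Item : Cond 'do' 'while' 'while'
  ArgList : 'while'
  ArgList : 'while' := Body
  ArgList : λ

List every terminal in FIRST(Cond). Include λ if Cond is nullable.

From Cond : Type 'while' 'while' :=: add FIRST(Type) = { 'do', 'end', 'while', := }.
From Cond : Args: add FIRST(Args) = { 'do', 'while', := }.
Cond : := Item contributes {:=}.
From Cond : Tail 'end': add FIRST(Tail) = { 'do' }.
Union: FIRST(Cond) = { 'do', 'end', 'while', := }.

{ 'do', 'end', 'while', := }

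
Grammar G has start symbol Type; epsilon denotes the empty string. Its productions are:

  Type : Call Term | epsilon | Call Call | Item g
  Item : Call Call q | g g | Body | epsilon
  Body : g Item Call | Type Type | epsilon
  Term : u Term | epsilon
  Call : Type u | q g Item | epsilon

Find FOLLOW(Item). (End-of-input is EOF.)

{ EOF, g, q, u }

In Type : Item g: add FIRST(g) = { g }.
In Body : g Item Call: add FIRST(Call)\{epsilon} = { g, q, u }.
  Since Call is nullable, also add FOLLOW(Body) = { EOF, g, q, u }.
In Call : q g Item: Item is at the end, add FOLLOW(Call) = { EOF, g, q, u }.
Union: FOLLOW(Item) = { EOF, g, q, u }.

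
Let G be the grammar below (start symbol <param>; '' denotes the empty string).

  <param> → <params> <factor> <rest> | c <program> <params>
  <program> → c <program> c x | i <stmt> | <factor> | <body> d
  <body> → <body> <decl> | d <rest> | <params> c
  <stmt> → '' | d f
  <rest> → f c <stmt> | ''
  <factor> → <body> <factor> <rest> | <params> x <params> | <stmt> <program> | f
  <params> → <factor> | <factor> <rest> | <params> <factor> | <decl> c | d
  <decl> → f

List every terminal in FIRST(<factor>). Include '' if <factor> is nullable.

{ c, d, f, i }

From <factor> → <body> <factor> <rest>: add FIRST(<body>) = { c, d, f, i }.
From <factor> → <params> x <params>: add FIRST(<params>) = { c, d, f, i }.
From <factor> → <stmt> <program>: <stmt> nullable, take FIRST(<stmt>) ∪ FIRST(<program>) = { c, d, f, i }.
<factor> → f contributes {f}.
Union: FIRST(<factor>) = { c, d, f, i }.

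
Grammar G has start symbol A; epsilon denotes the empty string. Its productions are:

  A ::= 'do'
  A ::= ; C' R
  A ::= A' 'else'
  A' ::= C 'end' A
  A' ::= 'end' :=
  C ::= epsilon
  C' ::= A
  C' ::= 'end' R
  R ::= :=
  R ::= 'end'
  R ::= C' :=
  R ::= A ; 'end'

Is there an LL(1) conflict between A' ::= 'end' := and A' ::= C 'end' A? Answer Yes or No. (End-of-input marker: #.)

FIRST('end' :=) = { 'end' } and FIRST(C 'end' A) = { 'end' }.
Both contain 'end', so the two alternatives are not disjoint — LL(1) conflict.

Yes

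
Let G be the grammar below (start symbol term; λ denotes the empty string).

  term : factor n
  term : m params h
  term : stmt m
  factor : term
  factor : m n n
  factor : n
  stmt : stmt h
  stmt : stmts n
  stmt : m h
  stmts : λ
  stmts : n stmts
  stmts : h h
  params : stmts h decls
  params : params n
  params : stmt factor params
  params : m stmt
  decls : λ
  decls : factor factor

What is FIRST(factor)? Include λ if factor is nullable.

From factor : term: add FIRST(term) = { h, m, n }.
factor : m n n contributes {m}.
factor : n contributes {n}.
Union: FIRST(factor) = { h, m, n }.

{ h, m, n }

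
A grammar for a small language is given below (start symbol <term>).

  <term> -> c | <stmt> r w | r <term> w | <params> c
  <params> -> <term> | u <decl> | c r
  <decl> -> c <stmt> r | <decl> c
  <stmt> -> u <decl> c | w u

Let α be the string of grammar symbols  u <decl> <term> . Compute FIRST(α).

{ u }

u is a terminal; add {u} and stop.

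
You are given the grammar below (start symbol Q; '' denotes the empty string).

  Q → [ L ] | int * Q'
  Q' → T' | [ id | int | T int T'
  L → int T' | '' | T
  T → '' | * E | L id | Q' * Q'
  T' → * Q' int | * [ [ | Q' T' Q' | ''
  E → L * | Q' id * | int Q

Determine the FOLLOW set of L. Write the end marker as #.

In Q → [ L ]: add FIRST(]) = { ] }.
In T → L id: add FIRST(id) = { id }.
In E → L *: add FIRST(*) = { * }.
Union: FOLLOW(L) = { *, ], id }.

{ *, ], id }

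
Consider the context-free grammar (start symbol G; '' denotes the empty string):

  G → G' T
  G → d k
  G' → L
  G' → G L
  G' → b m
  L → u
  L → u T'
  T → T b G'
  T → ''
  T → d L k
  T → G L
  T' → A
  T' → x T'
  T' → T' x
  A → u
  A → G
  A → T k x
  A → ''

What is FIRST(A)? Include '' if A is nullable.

A → u contributes {u}.
From A → G: add FIRST(G) = { b, d, u }.
From A → T k x: T nullable, take FIRST(T) ∪ {k} = { b, d, k, u }.
A → '' contributes ''.
Union: FIRST(A) = { b, d, k, u, '' }.

{ b, d, k, u, '' }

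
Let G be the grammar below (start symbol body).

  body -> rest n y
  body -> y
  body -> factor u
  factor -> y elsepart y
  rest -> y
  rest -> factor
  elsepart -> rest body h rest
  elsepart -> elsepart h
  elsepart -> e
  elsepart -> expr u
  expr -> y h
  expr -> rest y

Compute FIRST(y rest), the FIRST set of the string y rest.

{ y }

y is a terminal; add {y} and stop.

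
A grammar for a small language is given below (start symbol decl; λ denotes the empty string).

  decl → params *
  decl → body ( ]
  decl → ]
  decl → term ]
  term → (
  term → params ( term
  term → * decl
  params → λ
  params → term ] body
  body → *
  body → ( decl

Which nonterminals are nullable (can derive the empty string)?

Directly nullable (have an λ-production): params.
No other nonterminal has a production whose RHS symbols are all nullable.

{ params }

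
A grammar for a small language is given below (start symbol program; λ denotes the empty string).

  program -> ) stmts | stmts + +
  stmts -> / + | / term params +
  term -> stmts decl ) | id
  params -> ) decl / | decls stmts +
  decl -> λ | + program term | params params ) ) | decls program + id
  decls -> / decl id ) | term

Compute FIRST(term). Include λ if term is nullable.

From term -> stmts decl ): add FIRST(stmts) = { / }.
term -> id contributes {id}.
Union: FIRST(term) = { /, id }.

{ /, id }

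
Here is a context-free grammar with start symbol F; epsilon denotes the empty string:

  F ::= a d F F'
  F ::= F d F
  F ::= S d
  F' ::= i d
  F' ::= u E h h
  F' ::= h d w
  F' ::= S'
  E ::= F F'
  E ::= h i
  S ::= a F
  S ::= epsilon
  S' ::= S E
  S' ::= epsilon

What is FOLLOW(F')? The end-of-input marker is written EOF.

In F ::= a d F F': F' is at the end, add FOLLOW(F) = { EOF, a, d, h, i, u }.
In E ::= F F': F' is at the end, add FOLLOW(E) = { EOF, a, d, h, i, u }.
Union: FOLLOW(F') = { EOF, a, d, h, i, u }.

{ EOF, a, d, h, i, u }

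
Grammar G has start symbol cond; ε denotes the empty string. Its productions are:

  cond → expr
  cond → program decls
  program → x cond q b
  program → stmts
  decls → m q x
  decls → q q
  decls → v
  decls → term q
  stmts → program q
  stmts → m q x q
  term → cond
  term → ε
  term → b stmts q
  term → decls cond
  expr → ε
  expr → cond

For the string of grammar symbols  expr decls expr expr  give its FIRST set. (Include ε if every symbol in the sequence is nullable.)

Add FIRST(expr)\{ε} = { m, x }; expr is nullable, continue.
Add FIRST(decls) = { b, m, q, v, x }; decls is not nullable, stop.

{ b, m, q, v, x }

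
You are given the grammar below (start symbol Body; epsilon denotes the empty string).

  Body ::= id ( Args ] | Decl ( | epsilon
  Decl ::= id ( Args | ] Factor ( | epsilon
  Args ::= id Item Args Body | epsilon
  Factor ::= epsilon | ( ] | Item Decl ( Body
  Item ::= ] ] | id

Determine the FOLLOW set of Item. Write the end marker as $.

In Args ::= id Item Args Body: add FIRST(Args Body)\{epsilon} = { (, ], id }.
  Since Args Body is nullable, also add FOLLOW(Args) = { (, ], id }.
In Factor ::= Item Decl ( Body: add FIRST(Decl ( Body) = { (, ], id }.
Union: FOLLOW(Item) = { (, ], id }.

{ (, ], id }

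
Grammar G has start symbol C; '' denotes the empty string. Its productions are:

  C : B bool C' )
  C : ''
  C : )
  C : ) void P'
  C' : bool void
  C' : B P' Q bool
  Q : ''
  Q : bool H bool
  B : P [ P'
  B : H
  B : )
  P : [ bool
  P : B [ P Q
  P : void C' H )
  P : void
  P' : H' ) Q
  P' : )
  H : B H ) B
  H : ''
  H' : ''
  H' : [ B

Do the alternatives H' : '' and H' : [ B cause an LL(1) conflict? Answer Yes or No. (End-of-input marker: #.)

No

FIRST('') = { '' } and FIRST([ B) = { [ }.
The first is nullable but FOLLOW(H') = { ) } is disjoint from FIRST of the second.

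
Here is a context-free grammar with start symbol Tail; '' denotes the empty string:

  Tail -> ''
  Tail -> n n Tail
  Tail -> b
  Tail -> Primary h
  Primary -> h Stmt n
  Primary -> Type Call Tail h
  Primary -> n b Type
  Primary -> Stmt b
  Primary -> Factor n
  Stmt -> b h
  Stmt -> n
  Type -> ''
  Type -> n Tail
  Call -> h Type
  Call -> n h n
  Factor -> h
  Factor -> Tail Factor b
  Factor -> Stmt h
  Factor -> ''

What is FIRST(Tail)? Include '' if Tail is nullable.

{ b, h, n, '' }

Tail -> '' contributes ''.
Tail -> n n Tail contributes {n}.
Tail -> b contributes {b}.
From Tail -> Primary h: add FIRST(Primary) = { b, h, n }.
Union: FIRST(Tail) = { b, h, n, '' }.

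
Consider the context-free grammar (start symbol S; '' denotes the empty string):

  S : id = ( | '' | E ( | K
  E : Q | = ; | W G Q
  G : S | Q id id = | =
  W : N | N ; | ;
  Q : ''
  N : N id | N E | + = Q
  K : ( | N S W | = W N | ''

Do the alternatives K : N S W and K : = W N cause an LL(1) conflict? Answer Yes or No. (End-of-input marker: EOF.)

No

FIRST(N S W) = { + } and FIRST(= W N) = { = }.
The FIRST sets are disjoint and neither alternative is nullable — no conflict.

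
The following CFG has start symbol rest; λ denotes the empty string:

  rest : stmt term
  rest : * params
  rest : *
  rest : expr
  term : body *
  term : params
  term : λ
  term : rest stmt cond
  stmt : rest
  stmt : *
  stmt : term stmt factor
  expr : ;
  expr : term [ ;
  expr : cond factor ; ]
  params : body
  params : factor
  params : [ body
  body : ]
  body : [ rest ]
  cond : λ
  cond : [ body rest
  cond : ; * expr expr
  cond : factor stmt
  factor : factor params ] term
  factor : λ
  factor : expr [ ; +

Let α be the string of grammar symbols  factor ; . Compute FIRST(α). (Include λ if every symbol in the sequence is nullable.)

{ *, ;, [, ] }

Add FIRST(factor)\{λ} = { *, ;, [, ] }; factor is nullable, continue.
; is a terminal; add {;} and stop.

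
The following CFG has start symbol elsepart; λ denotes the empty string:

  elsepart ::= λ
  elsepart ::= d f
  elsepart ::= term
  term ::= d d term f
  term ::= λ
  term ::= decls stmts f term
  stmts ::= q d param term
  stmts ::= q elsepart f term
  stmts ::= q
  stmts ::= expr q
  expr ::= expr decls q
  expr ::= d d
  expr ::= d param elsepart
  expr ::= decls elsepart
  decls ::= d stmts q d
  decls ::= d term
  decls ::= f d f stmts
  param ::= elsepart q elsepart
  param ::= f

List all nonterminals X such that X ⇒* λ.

{ elsepart, term }

Directly nullable (have an λ-production): elsepart, term.
No other nonterminal has a production whose RHS symbols are all nullable.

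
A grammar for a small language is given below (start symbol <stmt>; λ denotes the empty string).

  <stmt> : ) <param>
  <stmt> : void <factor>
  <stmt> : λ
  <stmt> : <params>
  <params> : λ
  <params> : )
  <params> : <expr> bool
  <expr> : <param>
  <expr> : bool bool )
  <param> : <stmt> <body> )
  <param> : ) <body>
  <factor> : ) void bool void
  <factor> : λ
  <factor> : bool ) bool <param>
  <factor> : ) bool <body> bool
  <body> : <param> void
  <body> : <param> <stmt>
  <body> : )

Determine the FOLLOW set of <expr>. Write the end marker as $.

{ bool }

In <params> : <expr> bool: add FIRST(bool) = { bool }.
Union: FOLLOW(<expr>) = { bool }.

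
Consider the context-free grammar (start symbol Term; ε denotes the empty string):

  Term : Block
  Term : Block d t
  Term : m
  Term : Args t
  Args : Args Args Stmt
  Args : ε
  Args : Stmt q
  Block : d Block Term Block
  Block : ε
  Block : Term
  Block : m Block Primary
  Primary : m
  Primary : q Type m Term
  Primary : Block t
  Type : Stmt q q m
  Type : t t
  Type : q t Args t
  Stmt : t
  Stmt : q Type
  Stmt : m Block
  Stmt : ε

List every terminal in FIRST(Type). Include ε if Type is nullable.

{ m, q, t }

From Type : Stmt q q m: Stmt nullable, take FIRST(Stmt) ∪ {q} = { m, q, t }.
Type : t t contributes {t}.
Type : q t Args t contributes {q}.
Union: FIRST(Type) = { m, q, t }.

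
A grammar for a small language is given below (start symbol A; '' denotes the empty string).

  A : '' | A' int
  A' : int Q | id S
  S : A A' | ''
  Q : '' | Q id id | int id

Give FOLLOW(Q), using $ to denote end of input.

In A' : int Q: Q is at the end, add FOLLOW(A') = { int }.
In Q : Q id id: add FIRST(id id) = { id }.
Union: FOLLOW(Q) = { id, int }.

{ id, int }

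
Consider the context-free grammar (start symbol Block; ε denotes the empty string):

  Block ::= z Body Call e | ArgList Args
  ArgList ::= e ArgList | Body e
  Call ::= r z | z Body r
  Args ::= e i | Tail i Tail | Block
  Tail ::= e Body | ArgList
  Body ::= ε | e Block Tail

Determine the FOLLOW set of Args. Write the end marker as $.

{ $, e }

In Block ::= ArgList Args: Args is at the end, add FOLLOW(Block) = { $, e }.
Union: FOLLOW(Args) = { $, e }.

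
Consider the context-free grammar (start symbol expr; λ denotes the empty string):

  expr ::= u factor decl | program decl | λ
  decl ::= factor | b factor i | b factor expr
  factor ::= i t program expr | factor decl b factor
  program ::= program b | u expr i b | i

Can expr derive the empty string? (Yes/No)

expr has an λ-production, so expr ⇒ λ.

Yes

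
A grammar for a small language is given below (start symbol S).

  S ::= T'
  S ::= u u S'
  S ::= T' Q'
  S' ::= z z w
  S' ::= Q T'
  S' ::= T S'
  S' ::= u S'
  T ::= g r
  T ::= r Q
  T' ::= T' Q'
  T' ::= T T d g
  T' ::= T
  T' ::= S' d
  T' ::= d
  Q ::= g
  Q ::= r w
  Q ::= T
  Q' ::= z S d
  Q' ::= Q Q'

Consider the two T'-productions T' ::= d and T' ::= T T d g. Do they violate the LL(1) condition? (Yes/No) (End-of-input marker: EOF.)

No

FIRST(d) = { d } and FIRST(T T d g) = { g, r }.
The FIRST sets are disjoint and neither alternative is nullable — no conflict.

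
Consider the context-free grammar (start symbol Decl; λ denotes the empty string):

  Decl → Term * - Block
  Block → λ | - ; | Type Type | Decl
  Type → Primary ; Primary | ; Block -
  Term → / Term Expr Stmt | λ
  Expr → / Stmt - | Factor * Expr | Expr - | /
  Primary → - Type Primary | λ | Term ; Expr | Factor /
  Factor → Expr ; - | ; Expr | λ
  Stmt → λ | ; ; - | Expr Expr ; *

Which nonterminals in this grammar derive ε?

Directly nullable (have an λ-production): Block, Term, Primary, Factor, Stmt.
No other nonterminal has a production whose RHS symbols are all nullable.

{ Block, Factor, Primary, Stmt, Term }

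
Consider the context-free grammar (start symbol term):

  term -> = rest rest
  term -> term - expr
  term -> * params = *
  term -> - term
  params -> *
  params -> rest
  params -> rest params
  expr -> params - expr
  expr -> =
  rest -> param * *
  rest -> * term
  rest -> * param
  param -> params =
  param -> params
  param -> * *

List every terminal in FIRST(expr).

{ *, = }

From expr -> params - expr: add FIRST(params) = { * }.
expr -> = contributes {=}.
Union: FIRST(expr) = { *, = }.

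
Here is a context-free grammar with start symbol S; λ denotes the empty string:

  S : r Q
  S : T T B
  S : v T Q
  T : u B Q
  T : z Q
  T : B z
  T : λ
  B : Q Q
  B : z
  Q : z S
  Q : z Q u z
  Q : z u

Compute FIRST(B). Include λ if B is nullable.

From B : Q Q: add FIRST(Q) = { z }.
B : z contributes {z}.
Union: FIRST(B) = { z }.

{ z }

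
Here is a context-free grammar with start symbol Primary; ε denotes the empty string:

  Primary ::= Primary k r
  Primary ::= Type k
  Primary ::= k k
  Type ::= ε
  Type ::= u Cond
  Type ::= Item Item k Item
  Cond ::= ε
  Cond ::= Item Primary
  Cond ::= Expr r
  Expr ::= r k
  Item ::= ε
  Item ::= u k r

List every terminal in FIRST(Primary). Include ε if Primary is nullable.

{ k, u }

From Primary ::= Primary k r: add FIRST(Primary) = { k, u }.
From Primary ::= Type k: Type nullable, take FIRST(Type) ∪ {k} = { k, u }.
Primary ::= k k contributes {k}.
Union: FIRST(Primary) = { k, u }.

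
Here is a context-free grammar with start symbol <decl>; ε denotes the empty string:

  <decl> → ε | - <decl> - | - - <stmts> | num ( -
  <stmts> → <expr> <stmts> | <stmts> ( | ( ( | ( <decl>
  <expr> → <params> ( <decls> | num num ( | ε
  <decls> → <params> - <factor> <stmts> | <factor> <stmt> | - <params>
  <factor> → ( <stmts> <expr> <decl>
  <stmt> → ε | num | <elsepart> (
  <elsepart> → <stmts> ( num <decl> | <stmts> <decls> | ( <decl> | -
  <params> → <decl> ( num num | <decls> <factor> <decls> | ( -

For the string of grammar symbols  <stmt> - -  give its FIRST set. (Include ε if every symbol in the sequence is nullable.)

{ (, -, num }

Add FIRST(<stmt>)\{ε} = { (, -, num }; <stmt> is nullable, continue.
- is a terminal; add {-} and stop.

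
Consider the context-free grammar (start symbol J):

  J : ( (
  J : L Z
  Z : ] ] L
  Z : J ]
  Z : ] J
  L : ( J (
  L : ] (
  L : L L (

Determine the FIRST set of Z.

{ (, ] }

Z : ] ] L contributes {]}.
From Z : J ]: add FIRST(J) = { (, ] }.
Z : ] J contributes {]}.
Union: FIRST(Z) = { (, ] }.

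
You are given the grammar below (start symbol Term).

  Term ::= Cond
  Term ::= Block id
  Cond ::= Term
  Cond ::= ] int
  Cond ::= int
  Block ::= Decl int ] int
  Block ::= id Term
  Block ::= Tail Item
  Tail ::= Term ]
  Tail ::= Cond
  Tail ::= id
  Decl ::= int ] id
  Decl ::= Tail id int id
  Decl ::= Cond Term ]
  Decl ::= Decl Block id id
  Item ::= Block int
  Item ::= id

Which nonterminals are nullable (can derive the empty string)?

{ } (none)

No nonterminal has an empty production or an RHS whose symbols are all nullable.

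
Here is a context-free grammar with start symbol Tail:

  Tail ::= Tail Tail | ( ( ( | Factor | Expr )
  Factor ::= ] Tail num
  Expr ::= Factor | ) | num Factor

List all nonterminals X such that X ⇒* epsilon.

No nonterminal has an empty production or an RHS whose symbols are all nullable.

{ } (none)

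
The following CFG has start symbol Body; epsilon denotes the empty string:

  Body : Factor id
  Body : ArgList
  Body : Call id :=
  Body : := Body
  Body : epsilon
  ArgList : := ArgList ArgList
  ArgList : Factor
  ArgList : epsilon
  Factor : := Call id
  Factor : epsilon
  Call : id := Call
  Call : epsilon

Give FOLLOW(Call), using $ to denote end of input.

{ id }

In Body : Call id :=: add FIRST(id :=) = { id }.
In Factor : := Call id: add FIRST(id) = { id }.
In Call : id := Call: Call is at the end, add FOLLOW(Call) = { id }.
Union: FOLLOW(Call) = { id }.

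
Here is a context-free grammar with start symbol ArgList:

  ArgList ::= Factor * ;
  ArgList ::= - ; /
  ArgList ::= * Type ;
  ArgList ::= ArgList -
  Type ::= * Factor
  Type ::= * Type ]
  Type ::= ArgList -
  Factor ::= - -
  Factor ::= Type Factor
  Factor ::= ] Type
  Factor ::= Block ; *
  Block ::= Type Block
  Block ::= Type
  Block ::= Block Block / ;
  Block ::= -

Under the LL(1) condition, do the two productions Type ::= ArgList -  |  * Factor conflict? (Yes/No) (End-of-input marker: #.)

FIRST(ArgList -) = { *, -, ] } and FIRST(* Factor) = { * }.
Both contain *, so the two alternatives are not disjoint — LL(1) conflict.

Yes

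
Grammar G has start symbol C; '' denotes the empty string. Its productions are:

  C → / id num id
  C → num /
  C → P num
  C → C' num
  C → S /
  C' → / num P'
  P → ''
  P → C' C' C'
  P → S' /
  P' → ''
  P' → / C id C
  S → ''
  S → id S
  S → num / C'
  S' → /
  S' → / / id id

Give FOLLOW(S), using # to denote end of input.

In C → S /: add FIRST(/) = { / }.
In S → id S: S is at the end, add FOLLOW(S) = { / }.
Union: FOLLOW(S) = { / }.

{ / }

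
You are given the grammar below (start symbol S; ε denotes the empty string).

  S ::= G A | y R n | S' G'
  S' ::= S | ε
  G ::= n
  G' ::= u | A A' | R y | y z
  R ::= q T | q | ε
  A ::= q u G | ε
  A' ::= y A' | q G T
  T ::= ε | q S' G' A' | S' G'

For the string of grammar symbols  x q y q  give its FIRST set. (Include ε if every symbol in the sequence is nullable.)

{ x }

x is a terminal; add {x} and stop.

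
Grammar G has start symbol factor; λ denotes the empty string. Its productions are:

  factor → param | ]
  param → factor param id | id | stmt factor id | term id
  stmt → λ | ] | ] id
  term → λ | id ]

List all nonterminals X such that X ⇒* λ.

{ stmt, term }

Directly nullable (have an λ-production): stmt, term.
No other nonterminal has a production whose RHS symbols are all nullable.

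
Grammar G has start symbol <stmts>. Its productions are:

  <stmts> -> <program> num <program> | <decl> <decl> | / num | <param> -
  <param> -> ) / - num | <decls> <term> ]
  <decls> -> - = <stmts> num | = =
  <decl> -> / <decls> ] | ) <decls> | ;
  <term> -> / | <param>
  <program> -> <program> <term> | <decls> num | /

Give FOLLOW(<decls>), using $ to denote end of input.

{ $, ), -, /, ;, =, ], num }

In <param> -> <decls> <term> ]: add FIRST(<term> ]) = { ), -, /, = }.
In <decl> -> / <decls> ]: add FIRST(]) = { ] }.
In <decl> -> ) <decls>: <decls> is at the end, add FOLLOW(<decl>) = { $, ), /, ;, num }.
In <program> -> <decls> num: add FIRST(num) = { num }.
Union: FOLLOW(<decls>) = { $, ), -, /, ;, =, ], num }.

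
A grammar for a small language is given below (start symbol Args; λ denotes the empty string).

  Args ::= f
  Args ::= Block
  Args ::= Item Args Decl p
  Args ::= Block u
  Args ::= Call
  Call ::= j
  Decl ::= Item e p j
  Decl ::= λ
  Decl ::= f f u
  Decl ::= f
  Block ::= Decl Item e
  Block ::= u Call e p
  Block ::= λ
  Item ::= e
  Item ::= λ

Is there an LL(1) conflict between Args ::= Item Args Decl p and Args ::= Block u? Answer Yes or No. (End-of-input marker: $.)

Yes

FIRST(Item Args Decl p) = { e, f, j, p, u } and FIRST(Block u) = { e, f, u }.
Both contain e, so the two alternatives are not disjoint — LL(1) conflict.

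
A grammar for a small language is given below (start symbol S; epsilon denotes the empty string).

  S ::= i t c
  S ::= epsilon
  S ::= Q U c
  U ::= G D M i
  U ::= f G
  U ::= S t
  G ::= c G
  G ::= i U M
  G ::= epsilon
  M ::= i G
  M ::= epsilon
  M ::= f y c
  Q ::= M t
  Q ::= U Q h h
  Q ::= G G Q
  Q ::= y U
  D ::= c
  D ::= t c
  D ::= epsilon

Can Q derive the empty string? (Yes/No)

Nullable nonterminals: D, G, M, S.
No production of Q has an RHS whose symbols are all nullable, so Q is not nullable.

No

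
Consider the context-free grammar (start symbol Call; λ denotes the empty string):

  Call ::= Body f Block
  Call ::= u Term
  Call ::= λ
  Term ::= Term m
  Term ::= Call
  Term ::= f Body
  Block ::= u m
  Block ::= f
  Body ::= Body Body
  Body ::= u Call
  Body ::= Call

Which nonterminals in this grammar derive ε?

Directly nullable (have an λ-production): Call.
Body ::= Body Body with every symbol nullable, so Body is nullable.
Term ::= Call with every symbol nullable, so Term is nullable.
No other nonterminal has a production whose RHS symbols are all nullable.

{ Body, Call, Term }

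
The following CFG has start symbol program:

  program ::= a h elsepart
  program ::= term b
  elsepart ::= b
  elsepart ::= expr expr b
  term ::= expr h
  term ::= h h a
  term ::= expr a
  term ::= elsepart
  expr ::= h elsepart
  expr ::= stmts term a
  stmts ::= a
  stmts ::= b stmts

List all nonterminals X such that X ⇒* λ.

No nonterminal has an empty production or an RHS whose symbols are all nullable.

{ } (none)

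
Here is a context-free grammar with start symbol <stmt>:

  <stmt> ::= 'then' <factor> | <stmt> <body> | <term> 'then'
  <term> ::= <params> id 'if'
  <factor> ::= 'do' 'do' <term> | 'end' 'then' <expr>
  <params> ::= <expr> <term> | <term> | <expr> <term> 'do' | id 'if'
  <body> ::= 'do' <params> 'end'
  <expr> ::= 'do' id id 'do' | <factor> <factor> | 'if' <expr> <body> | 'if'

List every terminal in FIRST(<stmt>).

<stmt> ::= 'then' <factor> contributes {'then'}.
From <stmt> ::= <stmt> <body>: add FIRST(<stmt>) = { 'do', 'end', 'if', 'then', id }.
From <stmt> ::= <term> 'then': add FIRST(<term>) = { 'do', 'end', 'if', id }.
Union: FIRST(<stmt>) = { 'do', 'end', 'if', 'then', id }.

{ 'do', 'end', 'if', 'then', id }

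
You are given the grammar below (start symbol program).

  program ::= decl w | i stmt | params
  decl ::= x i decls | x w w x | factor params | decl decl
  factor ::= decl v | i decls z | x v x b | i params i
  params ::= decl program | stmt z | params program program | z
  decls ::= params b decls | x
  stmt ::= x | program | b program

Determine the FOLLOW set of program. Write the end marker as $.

{ $, b, i, v, w, x, z }

program is the start symbol, so $ ∈ FOLLOW(program).
In params ::= decl program: program is at the end, add FOLLOW(params) = { $, b, i, v, w, x, z }.
In params ::= params program program: add FIRST(program) = { b, i, x, z }.
In params ::= params program program: program is at the end, add FOLLOW(params) = { $, b, i, v, w, x, z }.
In stmt ::= program: program is at the end, add FOLLOW(stmt) = { $, b, i, v, w, x, z }.
In stmt ::= b program: program is at the end, add FOLLOW(stmt) = { $, b, i, v, w, x, z }.
Union: FOLLOW(program) = { $, b, i, v, w, x, z }.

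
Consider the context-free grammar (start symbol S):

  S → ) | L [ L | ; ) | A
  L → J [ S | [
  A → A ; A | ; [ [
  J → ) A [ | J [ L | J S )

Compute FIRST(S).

S → ) contributes {)}.
From S → L [ L: add FIRST(L) = { ), [ }.
S → ; ) contributes {;}.
From S → A: add FIRST(A) = { ; }.
Union: FIRST(S) = { ), ;, [ }.

{ ), ;, [ }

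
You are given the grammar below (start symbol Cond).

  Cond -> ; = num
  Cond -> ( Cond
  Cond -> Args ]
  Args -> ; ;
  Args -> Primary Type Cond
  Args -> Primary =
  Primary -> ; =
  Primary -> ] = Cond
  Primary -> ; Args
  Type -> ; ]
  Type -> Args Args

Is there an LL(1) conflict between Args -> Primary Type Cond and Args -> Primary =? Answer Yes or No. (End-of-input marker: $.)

Yes

FIRST(Primary Type Cond) = { ;, ] } and FIRST(Primary =) = { ;, ] }.
Both contain ;, so the two alternatives are not disjoint — LL(1) conflict.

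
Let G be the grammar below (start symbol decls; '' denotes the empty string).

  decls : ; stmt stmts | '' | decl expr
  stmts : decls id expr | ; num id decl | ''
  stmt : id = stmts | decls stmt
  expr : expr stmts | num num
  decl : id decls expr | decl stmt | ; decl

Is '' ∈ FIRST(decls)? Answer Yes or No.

decls has an ''-production, so decls ⇒ ''.

Yes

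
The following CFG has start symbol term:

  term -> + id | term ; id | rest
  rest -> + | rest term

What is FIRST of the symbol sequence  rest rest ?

{ + }

Add FIRST(rest) = { + }; rest is not nullable, stop.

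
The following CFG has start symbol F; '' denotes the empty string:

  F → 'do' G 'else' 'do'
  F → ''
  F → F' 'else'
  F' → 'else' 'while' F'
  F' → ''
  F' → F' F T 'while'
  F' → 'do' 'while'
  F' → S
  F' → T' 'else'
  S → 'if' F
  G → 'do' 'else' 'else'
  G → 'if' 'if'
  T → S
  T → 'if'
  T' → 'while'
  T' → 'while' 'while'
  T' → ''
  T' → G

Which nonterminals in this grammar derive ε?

{ F, F', T' }

Directly nullable (have an ''-production): F, F', T'.
No other nonterminal has a production whose RHS symbols are all nullable.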